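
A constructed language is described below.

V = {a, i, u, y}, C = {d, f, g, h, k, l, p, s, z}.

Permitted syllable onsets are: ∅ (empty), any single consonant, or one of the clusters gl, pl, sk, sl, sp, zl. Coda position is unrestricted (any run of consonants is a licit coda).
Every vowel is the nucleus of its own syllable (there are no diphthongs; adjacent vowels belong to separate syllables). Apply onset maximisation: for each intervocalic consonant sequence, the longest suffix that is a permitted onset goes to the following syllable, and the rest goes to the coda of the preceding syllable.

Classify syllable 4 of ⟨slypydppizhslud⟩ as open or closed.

Nuclei (vowels): y, y, i, u → 4 syllables.
/y…y/ gap (V1→V2): /p/ → onset of the next syllable (single consonants are always licit onsets).
/y…i/ gap (V2→V3): /dpp/ splits as /dp/ + /p/ (/p/ is the longest suffix that is a licit onset).
/i…u/ gap (V3→V4): cluster /zhsl/ — the longest permitted-onset suffix is /sl/; onset = /sl/, preceding coda = /zh/.
Putting it together: sly.pydp.pizh.slud.
Syllable 4 is /slud/ with coda /d/, so it is closed.

closed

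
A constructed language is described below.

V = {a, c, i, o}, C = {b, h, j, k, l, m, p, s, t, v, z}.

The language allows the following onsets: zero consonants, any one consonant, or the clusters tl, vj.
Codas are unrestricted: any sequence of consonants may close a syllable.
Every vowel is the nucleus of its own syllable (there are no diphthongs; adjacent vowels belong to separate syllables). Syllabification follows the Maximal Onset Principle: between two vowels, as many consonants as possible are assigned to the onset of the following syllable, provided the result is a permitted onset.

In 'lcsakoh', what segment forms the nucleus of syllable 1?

c

Vowels present: c, a, o; each is a nucleus, giving 3 syllables.
The first nucleus (vowel 1 from the left) is /c/.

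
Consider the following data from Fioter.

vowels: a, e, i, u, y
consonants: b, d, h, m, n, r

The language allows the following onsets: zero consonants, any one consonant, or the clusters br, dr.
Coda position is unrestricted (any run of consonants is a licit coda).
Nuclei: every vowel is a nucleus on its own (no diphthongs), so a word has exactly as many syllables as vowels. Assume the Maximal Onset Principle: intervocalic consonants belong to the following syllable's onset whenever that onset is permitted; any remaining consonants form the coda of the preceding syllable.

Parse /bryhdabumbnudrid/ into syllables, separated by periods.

The vowels are y, a, u, u, i — 5 nuclei, so 5 syllables.
/y…a/ gap (V1→V2): /hd/; trying suffixes from longest down, /d/ is the first permitted one, so coda /h/ | onset /d/.
/a…u/ gap (V2→V3): /b/ is a single consonant, so it becomes the next onset.
/u…u/ gap (V3→V4): /mbn/; trying suffixes from longest down, /n/ is the first permitted one, so coda /mb/ | onset /n/.
/u…i/ gap (V4→V5): /dr/ — entire cluster is a permitted onset → onset /dr/, coda ∅.

bryh.da.bumb.nu.drid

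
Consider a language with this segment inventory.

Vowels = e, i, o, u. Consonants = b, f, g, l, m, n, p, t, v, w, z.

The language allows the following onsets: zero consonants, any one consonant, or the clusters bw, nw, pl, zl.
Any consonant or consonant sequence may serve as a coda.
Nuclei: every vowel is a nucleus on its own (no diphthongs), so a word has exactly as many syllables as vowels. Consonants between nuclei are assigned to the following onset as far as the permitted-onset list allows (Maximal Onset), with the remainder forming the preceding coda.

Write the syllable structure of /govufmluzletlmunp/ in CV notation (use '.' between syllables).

Nuclei (vowels): o, u, u, e, u → 5 syllables.
V1 /o/ – V2 /u/: just /v/ — single C goes to the following onset.
V2 /u/ – V3 /u/: cluster /fml/ — the longest permitted-onset suffix is /l/; onset = /l/, preceding coda = /fm/.
V3 /u/ – V4 /e/: cluster /zl/ — /zl/ is itself a permitted onset, so the whole cluster goes right; preceding coda = ∅.
V4 /e/ – V5 /u/: /tlm/ — longest licit onset from the right is /m/, leaving /tl/ as coda.
Putting it together: go.vufm.lu.zletl.munp.
Mapping each syllable to C/V: /go/ → CV, /vufm/ → CVCC, /lu/ → CV, /zletl/ → CCVCC, /munp/ → CVCC.

CV.CVCC.CV.CCVCC.CVCC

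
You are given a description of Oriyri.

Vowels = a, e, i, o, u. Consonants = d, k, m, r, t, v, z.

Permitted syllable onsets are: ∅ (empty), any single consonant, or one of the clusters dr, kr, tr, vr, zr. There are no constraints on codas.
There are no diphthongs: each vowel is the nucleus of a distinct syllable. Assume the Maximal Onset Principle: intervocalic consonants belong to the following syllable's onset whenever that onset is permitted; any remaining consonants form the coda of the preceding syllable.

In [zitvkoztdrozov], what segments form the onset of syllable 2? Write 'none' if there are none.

k

Vowels present: i, o, o, o; each is a nucleus, giving 4 syllables.
/i…o/ gap (V1→V2): cluster /tvk/ — the longest permitted-onset suffix is /k/; onset = /k/, preceding coda = /tv/.
/o…o/ gap (V2→V3): /ztdr/ splits as /zt/ + /dr/ (/dr/ is the longest suffix that is a licit onset).
/o…o/ gap (V3→V4): /z/ is a single consonant, so it becomes the next onset.
So the parse is zitv.kozt.dro.zov.
Syllable 2 is /kozt/: onset /k/, nucleus /o/, coda /zt/.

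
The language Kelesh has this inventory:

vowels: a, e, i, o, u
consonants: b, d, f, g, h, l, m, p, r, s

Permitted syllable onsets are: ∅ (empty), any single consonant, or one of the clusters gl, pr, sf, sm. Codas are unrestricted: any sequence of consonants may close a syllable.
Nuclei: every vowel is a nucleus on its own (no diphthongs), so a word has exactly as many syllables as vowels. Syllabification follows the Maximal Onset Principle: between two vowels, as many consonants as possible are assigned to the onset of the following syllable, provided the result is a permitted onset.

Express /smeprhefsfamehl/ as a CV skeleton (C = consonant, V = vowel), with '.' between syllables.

CCVCC.CVC.CCV.CVCC

The vowels are e, e, a, e — 4 nuclei, so 4 syllables.
V1 /e/ – V2 /e/: /prh/; trying suffixes from longest down, /h/ is the first permitted one, so coda /pr/ | onset /h/.
V2 /e/ – V3 /a/: cluster /fsf/ — the longest permitted-onset suffix is /sf/; onset = /sf/, preceding coda = /f/.
V3 /a/ – V4 /e/: /m/ → onset of the next syllable (single consonants are always licit onsets).
Syllabification: smepr.hef.sfa.mehl.
Mapping each syllable to C/V: /smepr/ → CCVCC, /hef/ → CVC, /sfa/ → CCV, /mehl/ → CVCC.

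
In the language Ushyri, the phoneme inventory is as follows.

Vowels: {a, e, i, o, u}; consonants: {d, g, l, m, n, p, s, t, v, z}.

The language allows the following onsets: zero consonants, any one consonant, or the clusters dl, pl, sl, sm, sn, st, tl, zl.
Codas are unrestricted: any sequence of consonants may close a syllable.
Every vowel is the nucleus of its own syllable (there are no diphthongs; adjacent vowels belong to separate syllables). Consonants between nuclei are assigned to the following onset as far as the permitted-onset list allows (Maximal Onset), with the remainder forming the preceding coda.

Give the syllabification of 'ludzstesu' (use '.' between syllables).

ludz.ste.su

The vowels are u, e, u — 3 nuclei, so 3 syllables.
V1 /u/ – V2 /e/: cluster /dzst/ — the longest permitted-onset suffix is /st/; onset = /st/, preceding coda = /dz/.
V2 /e/ – V3 /u/: just /s/ — single C goes to the following onset.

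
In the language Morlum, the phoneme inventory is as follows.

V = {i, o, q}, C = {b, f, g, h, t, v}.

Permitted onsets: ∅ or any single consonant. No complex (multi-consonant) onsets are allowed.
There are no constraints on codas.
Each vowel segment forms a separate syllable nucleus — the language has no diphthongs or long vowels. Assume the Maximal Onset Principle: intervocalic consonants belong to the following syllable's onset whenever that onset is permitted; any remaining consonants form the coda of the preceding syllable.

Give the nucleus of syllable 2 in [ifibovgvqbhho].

Vowels present: i, i, o, q, o; each is a nucleus, giving 5 syllables.
The second nucleus (vowel 2 from the left) is /i/.

i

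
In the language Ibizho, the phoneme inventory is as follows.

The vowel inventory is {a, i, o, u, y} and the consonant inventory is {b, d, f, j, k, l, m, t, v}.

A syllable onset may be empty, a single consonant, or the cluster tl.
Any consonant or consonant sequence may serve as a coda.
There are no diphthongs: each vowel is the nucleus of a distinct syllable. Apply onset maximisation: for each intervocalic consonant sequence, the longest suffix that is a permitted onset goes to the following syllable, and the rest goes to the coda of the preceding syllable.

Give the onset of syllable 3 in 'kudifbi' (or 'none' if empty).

b

Vowels present: u, i, i; each is a nucleus, giving 3 syllables.
/u…i/ gap (V1→V2): /d/ → onset of the next syllable (single consonants are always licit onsets).
/i…i/ gap (V2→V3): cluster /fb/ — the longest permitted-onset suffix is /b/; onset = /b/, preceding coda = /f/.
Putting it together: ku.dif.bi.
Syllable 3 is /bi/: onset /b/, nucleus /i/, coda ∅.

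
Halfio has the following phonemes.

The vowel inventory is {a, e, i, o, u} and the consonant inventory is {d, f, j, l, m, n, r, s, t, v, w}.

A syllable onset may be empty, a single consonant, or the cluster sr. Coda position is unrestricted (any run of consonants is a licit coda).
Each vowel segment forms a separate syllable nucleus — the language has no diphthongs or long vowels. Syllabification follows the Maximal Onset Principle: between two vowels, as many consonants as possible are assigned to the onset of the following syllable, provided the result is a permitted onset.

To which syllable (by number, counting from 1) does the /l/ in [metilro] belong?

2

Nuclei (vowels): e, i, o → 3 syllables.
V1 /e/ – V2 /i/: /t/ → onset of the next syllable (single consonants are always licit onsets).
V2 /i/ – V3 /o/: cluster /lr/ — the longest permitted-onset suffix is /r/; onset = /r/, preceding coda = /l/.
Result: me.til.ro.
The /l/ is in the coda of syllable 2 (/til/).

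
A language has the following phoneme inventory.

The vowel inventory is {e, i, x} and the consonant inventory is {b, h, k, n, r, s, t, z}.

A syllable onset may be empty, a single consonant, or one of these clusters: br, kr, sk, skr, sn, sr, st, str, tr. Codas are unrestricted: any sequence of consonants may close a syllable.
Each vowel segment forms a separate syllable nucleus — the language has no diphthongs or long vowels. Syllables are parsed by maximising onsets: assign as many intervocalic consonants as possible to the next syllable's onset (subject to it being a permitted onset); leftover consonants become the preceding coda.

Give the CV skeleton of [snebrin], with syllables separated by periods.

CCV.CCVC

The vowels are e, i — 2 nuclei, so 2 syllables.
Between /e/ (V1) and /i/ (V2): cluster /br/ — /br/ is itself a permitted onset, so the whole cluster goes right; preceding coda = ∅.
Putting it together: sne.brin.
Mapping each syllable to C/V: /sne/ → CCV, /brin/ → CCVC.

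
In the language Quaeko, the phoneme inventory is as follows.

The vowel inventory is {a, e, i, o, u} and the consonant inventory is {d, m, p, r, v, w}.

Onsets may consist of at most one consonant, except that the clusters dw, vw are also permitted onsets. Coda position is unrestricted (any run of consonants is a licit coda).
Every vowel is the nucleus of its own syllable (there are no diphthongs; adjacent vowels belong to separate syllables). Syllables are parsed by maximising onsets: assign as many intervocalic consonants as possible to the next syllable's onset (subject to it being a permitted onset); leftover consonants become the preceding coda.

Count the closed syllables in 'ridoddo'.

Nuclei (vowels): i, o, o → 3 syllables.
Between /i/ (V1) and /o/ (V2): /d/ is a single consonant, so it becomes the next onset.
Between /o/ (V2) and /o/ (V3): /dd/ splits as /d/ + /d/ (/d/ is the longest suffix that is a licit onset).
Syllabification: ri.dod.do.
Classifying each syllable: /ri/ (open), /dod/ (closed), /do/ (open).
Closed syllables: 1.

1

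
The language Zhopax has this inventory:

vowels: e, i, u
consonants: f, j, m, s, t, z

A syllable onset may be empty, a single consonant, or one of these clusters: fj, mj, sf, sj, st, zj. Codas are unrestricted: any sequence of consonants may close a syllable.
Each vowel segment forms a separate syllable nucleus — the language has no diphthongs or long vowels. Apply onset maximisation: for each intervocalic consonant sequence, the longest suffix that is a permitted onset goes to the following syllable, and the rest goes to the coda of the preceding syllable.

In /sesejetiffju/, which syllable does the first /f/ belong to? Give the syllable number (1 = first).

4

Nuclei (vowels): e, e, e, i, u → 5 syllables.
/e…e/ gap (V1→V2): /s/ → onset of the next syllable (single consonants are always licit onsets).
/e…e/ gap (V2→V3): /j/ → onset of the next syllable (single consonants are always licit onsets).
/e…i/ gap (V3→V4): /t/ is a single consonant, so it becomes the next onset.
/i…u/ gap (V4→V5): cluster /ffj/ — the longest permitted-onset suffix is /fj/; onset = /fj/, preceding coda = /f/.
So the parse is se.se.je.tif.fju.
The first /f/ is in the coda of syllable 4 (/tif/).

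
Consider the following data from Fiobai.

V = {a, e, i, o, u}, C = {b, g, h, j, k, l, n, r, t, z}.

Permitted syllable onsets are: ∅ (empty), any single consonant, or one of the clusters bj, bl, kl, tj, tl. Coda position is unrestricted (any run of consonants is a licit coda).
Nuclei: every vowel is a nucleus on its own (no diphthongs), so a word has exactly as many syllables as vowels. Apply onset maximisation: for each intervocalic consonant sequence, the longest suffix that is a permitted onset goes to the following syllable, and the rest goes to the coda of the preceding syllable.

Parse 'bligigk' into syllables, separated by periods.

Vowels present: i, i; each is a nucleus, giving 2 syllables.
Between /i/ (V1) and /i/ (V2): just /g/ — single C goes to the following onset.

bli.gigk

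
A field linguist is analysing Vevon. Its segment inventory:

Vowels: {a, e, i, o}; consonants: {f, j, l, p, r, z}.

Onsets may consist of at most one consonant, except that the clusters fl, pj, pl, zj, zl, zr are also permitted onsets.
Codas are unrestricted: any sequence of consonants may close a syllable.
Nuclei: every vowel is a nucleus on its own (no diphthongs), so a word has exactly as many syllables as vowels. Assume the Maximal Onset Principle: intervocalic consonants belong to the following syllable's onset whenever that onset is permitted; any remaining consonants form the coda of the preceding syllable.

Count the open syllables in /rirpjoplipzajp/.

1

Nuclei (vowels): i, o, i, a → 4 syllables.
σ1/σ2 boundary: cluster /rpj/ — the longest permitted-onset suffix is /pj/; onset = /pj/, preceding coda = /r/.
σ2/σ3 boundary: /pl/ — entire cluster is a permitted onset → onset /pl/, coda ∅.
σ3/σ4 boundary: /pz/; trying suffixes from longest down, /z/ is the first permitted one, so coda /p/ | onset /z/.
Syllabification: rir.pjo.plip.zajp.
Classifying each syllable: /rir/ (closed), /pjo/ (open), /plip/ (closed), /zajp/ (closed).
Open syllables: 1.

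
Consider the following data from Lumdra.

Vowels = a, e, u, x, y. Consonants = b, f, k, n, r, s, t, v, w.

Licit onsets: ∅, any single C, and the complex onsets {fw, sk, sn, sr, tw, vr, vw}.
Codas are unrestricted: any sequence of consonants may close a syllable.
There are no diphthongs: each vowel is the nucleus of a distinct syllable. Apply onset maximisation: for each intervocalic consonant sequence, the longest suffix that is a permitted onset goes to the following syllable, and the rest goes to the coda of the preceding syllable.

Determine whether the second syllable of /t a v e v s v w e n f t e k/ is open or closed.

closed

Nuclei (vowels): a, e, e, e → 4 syllables.
V1 /a/ – V2 /e/: /v/ is a single consonant, so it becomes the next onset.
V2 /e/ – V3 /e/: cluster /vsvw/ — the longest permitted-onset suffix is /vw/; onset = /vw/, preceding coda = /vs/.
V3 /e/ – V4 /e/: /nft/; trying suffixes from longest down, /t/ is the first permitted one, so coda /nf/ | onset /t/.
So the parse is ta.vevs.vwenf.tek.
Syllable 2 is /vevs/ with coda /vs/, so it is closed.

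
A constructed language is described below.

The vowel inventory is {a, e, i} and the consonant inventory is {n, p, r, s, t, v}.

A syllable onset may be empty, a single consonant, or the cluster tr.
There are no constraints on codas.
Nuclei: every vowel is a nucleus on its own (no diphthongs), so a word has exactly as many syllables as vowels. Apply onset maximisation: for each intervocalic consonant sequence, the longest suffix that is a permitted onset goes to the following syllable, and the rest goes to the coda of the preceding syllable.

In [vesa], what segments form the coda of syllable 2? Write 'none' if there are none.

none

Vowels present: e, a; each is a nucleus, giving 2 syllables.
/e…a/ gap (V1→V2): just /s/ — single C goes to the following onset.
So the parse is ve.sa.
Syllable 2 is /sa/: onset /s/, nucleus /a/, coda ∅.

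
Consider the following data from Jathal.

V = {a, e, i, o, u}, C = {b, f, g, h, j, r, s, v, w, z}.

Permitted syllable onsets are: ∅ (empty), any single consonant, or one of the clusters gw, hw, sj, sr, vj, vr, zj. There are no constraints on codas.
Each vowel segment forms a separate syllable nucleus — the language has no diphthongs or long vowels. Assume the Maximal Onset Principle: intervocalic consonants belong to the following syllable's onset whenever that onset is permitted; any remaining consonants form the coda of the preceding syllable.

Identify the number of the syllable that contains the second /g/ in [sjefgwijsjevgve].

3

Nuclei (vowels): e, i, e, e → 4 syllables.
σ1/σ2 boundary: /fgw/; trying suffixes from longest down, /gw/ is the first permitted one, so coda /f/ | onset /gw/.
σ2/σ3 boundary: /jsj/ splits as /j/ + /sj/ (/sj/ is the longest suffix that is a licit onset).
σ3/σ4 boundary: /vgv/; trying suffixes from longest down, /v/ is the first permitted one, so coda /vg/ | onset /v/.
Syllabification: sjef.gwij.sjevg.ve.
The second /g/ is in the coda of syllable 3 (/sjevg/).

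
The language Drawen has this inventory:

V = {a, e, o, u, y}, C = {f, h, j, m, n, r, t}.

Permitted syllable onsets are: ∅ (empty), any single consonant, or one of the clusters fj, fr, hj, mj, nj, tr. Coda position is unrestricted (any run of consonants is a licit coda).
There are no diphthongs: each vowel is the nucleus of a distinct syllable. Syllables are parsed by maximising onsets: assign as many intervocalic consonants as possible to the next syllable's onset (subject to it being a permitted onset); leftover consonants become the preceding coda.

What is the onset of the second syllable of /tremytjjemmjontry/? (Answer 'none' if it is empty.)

m

Nuclei (vowels): e, y, e, o, y → 5 syllables.
σ1/σ2 boundary: /m/ is a single consonant, so it becomes the next onset.
σ2/σ3 boundary: /tjj/ splits as /tj/ + /j/ (/j/ is the longest suffix that is a licit onset).
σ3/σ4 boundary: /mmj/ — longest licit onset from the right is /mj/, leaving /m/ as coda.
σ4/σ5 boundary: /ntr/ — longest licit onset from the right is /tr/, leaving /n/ as coda.
Syllabification: tre.mytj.jem.mjon.try.
Syllable 2 is /mytj/: onset /m/, nucleus /y/, coda /tj/.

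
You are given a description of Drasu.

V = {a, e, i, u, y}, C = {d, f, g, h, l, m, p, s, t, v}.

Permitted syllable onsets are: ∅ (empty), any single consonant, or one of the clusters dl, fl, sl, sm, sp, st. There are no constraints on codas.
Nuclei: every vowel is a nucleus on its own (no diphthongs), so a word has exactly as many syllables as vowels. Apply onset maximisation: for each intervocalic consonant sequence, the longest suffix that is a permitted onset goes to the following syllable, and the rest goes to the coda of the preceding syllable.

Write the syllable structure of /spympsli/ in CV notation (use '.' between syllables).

Vowels present: y, i; each is a nucleus, giving 2 syllables.
/y…i/ gap (V1→V2): /mpsl/ — longest licit onset from the right is /sl/, leaving /mp/ as coda.
Result: spymp.sli.
Mapping each syllable to C/V: /spymp/ → CCVCC, /sli/ → CCV.

CCVCC.CCV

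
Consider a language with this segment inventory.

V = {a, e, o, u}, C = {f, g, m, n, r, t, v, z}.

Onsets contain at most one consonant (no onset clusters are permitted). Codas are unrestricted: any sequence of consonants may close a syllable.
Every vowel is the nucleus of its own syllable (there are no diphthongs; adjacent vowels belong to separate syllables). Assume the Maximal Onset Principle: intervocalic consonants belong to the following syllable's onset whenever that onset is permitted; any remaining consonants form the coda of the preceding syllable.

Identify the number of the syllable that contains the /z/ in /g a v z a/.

Nuclei (vowels): a, a → 2 syllables.
σ1/σ2 boundary: cluster /vz/ — the longest permitted-onset suffix is /z/; onset = /z/, preceding coda = /v/.
Result: gav.za.
The /z/ is in the onset of syllable 2 (/za/).

2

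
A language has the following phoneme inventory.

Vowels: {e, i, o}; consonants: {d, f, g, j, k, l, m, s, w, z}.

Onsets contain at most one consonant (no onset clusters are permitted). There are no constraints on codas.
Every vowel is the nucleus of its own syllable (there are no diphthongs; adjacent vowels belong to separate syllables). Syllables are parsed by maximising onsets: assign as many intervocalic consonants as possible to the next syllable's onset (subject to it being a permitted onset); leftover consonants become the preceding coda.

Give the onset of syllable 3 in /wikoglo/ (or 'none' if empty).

Vowels present: i, o, o; each is a nucleus, giving 3 syllables.
Between /i/ (V1) and /o/ (V2): /k/ → onset of the next syllable (single consonants are always licit onsets).
Between /o/ (V2) and /o/ (V3): /gl/ — longest licit onset from the right is /l/, leaving /g/ as coda.
Result: wi.kog.lo.
Syllable 3 is /lo/: onset /l/, nucleus /o/, coda ∅.

l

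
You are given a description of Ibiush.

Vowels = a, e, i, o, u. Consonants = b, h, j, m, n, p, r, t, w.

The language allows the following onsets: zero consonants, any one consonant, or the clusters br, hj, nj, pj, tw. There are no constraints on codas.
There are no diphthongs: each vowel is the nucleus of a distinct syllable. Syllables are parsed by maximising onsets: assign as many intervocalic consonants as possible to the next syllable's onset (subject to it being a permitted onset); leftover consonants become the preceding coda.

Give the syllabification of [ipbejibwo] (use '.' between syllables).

Vowels present: i, e, i, o; each is a nucleus, giving 4 syllables.
/i…e/ gap (V1→V2): /pb/ splits as /p/ + /b/ (/b/ is the longest suffix that is a licit onset).
/e…i/ gap (V2→V3): just /j/ — single C goes to the following onset.
/i…o/ gap (V3→V4): /bw/ splits as /b/ + /w/ (/w/ is the longest suffix that is a licit onset).

ip.be.jib.wo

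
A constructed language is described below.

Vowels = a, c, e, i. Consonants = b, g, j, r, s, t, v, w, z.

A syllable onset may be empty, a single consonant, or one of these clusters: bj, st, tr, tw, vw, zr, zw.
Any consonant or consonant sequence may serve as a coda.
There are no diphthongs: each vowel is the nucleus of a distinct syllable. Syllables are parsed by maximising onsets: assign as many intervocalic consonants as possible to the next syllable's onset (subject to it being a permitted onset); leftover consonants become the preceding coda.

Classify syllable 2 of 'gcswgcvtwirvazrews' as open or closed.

closed

Nuclei (vowels): c, c, i, a, e → 5 syllables.
/c…c/ gap (V1→V2): /swg/ — longest licit onset from the right is /g/, leaving /sw/ as coda.
/c…i/ gap (V2→V3): /vtw/; trying suffixes from longest down, /tw/ is the first permitted one, so coda /v/ | onset /tw/.
/i…a/ gap (V3→V4): cluster /rv/ — the longest permitted-onset suffix is /v/; onset = /v/, preceding coda = /r/.
/a…e/ gap (V4→V5): /zr/ — entire cluster is a permitted onset → onset /zr/, coda ∅.
Syllabification: gcsw.gcv.twir.va.zrews.
Syllable 2 is /gcv/ with coda /v/, so it is closed.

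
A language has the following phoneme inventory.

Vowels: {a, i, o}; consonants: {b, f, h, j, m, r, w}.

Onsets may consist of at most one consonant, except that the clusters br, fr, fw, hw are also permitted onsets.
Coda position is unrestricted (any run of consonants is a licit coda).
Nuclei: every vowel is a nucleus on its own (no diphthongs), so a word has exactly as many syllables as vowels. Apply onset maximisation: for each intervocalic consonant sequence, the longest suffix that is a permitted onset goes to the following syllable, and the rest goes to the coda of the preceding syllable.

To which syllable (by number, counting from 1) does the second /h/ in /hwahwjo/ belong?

1

Nuclei (vowels): a, o → 2 syllables.
Between /a/ (V1) and /o/ (V2): /hwj/ — longest licit onset from the right is /j/, leaving /hw/ as coda.
Syllabification: hwahw.jo.
The second /h/ is in the coda of syllable 1 (/hwahw/).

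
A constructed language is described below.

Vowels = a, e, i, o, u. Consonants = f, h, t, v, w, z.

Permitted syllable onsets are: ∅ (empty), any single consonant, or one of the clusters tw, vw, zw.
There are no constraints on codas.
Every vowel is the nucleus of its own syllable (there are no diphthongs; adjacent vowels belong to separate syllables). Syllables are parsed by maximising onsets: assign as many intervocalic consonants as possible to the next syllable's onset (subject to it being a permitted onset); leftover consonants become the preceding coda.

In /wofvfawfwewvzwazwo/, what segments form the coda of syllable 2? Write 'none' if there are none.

wf

The vowels are o, a, e, a, o — 5 nuclei, so 5 syllables.
Between /o/ (V1) and /a/ (V2): /fvf/ — longest licit onset from the right is /f/, leaving /fv/ as coda.
Between /a/ (V2) and /e/ (V3): /wfw/ — longest licit onset from the right is /w/, leaving /wf/ as coda.
Between /e/ (V3) and /a/ (V4): /wvzw/ — longest licit onset from the right is /zw/, leaving /wv/ as coda.
Between /a/ (V4) and /o/ (V5): /zw/ is a licit onset in full, so it all attaches to the next syllable.
So the parse is wofv.fawf.wewv.zwa.zwo.
Syllable 2 is /fawf/: onset /f/, nucleus /a/, coda /wf/.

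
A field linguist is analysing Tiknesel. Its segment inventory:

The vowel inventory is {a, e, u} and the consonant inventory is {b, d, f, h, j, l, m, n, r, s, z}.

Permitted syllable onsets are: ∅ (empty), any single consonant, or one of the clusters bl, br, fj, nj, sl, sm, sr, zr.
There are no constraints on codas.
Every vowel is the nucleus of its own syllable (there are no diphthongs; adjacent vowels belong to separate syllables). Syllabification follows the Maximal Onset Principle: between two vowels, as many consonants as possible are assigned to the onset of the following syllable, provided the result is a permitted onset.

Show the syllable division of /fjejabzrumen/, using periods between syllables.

Nuclei (vowels): e, a, u, e → 4 syllables.
σ1/σ2 boundary: /j/ is a single consonant, so it becomes the next onset.
σ2/σ3 boundary: cluster /bzr/ — the longest permitted-onset suffix is /zr/; onset = /zr/, preceding coda = /b/.
σ3/σ4 boundary: /m/ is a single consonant, so it becomes the next onset.

fje.jab.zru.men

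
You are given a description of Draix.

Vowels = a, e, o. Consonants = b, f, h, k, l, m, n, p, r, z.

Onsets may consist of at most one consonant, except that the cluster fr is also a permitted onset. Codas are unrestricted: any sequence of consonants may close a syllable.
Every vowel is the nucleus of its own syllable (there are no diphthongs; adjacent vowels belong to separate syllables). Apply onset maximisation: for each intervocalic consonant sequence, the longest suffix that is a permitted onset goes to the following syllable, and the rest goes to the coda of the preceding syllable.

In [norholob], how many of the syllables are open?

1

The vowels are o, o, o — 3 nuclei, so 3 syllables.
V1 /o/ – V2 /o/: /rh/ — longest licit onset from the right is /h/, leaving /r/ as coda.
V2 /o/ – V3 /o/: just /l/ — single C goes to the following onset.
Syllabification: nor.ho.lob.
Classifying each syllable: /nor/ (closed), /ho/ (open), /lob/ (closed).
Open syllables: 1.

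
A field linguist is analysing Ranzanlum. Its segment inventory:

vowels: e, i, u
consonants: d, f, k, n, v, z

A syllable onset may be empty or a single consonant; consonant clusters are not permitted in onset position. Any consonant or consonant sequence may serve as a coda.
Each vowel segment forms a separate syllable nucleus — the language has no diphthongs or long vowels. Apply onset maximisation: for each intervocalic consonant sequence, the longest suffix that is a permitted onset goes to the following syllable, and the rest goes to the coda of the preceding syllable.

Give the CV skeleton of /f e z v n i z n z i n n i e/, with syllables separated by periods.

CVCC.CVCC.CVC.CV.V

The vowels are e, i, i, i, e — 5 nuclei, so 5 syllables.
Between /e/ (V1) and /i/ (V2): /zvn/ — longest licit onset from the right is /n/, leaving /zv/ as coda.
Between /i/ (V2) and /i/ (V3): /znz/ — longest licit onset from the right is /z/, leaving /zn/ as coda.
Between /i/ (V3) and /i/ (V4): /nn/ splits as /n/ + /n/ (/n/ is the longest suffix that is a licit onset).
Between /i/ (V4) and /e/ (V5): nothing intervenes; syllable break is V.V.
Result: fezv.nizn.zin.ni.e.
Mapping each syllable to C/V: /fezv/ → CVCC, /nizn/ → CVCC, /zin/ → CVC, /ni/ → CV, /e/ → V.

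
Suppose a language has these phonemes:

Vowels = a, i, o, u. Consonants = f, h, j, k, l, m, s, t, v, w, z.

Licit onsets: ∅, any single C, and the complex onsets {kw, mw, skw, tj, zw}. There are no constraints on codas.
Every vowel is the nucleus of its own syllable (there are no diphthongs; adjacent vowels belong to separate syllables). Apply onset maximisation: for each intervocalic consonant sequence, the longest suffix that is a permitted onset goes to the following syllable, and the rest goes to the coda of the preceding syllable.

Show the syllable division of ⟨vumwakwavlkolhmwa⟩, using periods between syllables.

Vowels present: u, a, a, o, a; each is a nucleus, giving 5 syllables.
Between /u/ (V1) and /a/ (V2): cluster /mw/ — /mw/ is itself a permitted onset, so the whole cluster goes right; preceding coda = ∅.
Between /a/ (V2) and /a/ (V3): /kw/ — entire cluster is a permitted onset → onset /kw/, coda ∅.
Between /a/ (V3) and /o/ (V4): /vlk/ — longest licit onset from the right is /k/, leaving /vl/ as coda.
Between /o/ (V4) and /a/ (V5): /lhmw/ — longest licit onset from the right is /mw/, leaving /lh/ as coda.

vu.mwa.kwavl.kolh.mwa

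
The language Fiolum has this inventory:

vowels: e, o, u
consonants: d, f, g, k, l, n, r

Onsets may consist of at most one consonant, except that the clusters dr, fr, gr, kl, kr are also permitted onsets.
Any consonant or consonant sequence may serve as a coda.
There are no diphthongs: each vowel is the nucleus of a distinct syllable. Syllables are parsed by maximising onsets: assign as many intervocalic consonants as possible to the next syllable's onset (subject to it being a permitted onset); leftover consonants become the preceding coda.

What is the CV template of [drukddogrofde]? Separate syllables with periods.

CCVCC.CV.CCVC.CV

Vowels present: u, o, o, e; each is a nucleus, giving 4 syllables.
σ1/σ2 boundary: /kdd/ splits as /kd/ + /d/ (/d/ is the longest suffix that is a licit onset).
σ2/σ3 boundary: /gr/ is a licit onset in full, so it all attaches to the next syllable.
σ3/σ4 boundary: /fd/ splits as /f/ + /d/ (/d/ is the longest suffix that is a licit onset).
Result: drukd.do.grof.de.
Mapping each syllable to C/V: /drukd/ → CCVCC, /do/ → CV, /grof/ → CCVC, /de/ → CV.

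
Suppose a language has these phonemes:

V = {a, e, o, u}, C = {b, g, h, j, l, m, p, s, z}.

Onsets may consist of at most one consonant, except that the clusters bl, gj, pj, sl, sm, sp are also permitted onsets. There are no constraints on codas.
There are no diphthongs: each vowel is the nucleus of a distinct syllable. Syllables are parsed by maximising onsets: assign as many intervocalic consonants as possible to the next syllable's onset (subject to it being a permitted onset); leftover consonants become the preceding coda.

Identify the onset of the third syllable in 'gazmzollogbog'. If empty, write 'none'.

l

The vowels are a, o, o, o — 4 nuclei, so 4 syllables.
V1 /a/ – V2 /o/: /zmz/ splits as /zm/ + /z/ (/z/ is the longest suffix that is a licit onset).
V2 /o/ – V3 /o/: /ll/ splits as /l/ + /l/ (/l/ is the longest suffix that is a licit onset).
V3 /o/ – V4 /o/: /gb/ — longest licit onset from the right is /b/, leaving /g/ as coda.
So the parse is gazm.zol.log.bog.
Syllable 3 is /log/: onset /l/, nucleus /o/, coda /g/.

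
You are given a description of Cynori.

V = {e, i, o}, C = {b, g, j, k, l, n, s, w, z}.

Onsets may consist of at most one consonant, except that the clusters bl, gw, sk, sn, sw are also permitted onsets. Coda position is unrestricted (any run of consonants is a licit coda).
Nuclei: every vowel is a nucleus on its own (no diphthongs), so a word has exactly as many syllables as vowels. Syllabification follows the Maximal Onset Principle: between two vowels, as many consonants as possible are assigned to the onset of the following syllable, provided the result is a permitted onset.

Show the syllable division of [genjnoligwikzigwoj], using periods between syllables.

genj.no.li.gwik.zi.gwoj

Vowels present: e, o, i, i, i, o; each is a nucleus, giving 6 syllables.
/e…o/ gap (V1→V2): /njn/; trying suffixes from longest down, /n/ is the first permitted one, so coda /nj/ | onset /n/.
/o…i/ gap (V2→V3): just /l/ — single C goes to the following onset.
/i…i/ gap (V3→V4): /gw/ is a licit onset in full, so it all attaches to the next syllable.
/i…i/ gap (V4→V5): /kz/ splits as /k/ + /z/ (/z/ is the longest suffix that is a licit onset).
/i…o/ gap (V5→V6): /gw/ — entire cluster is a permitted onset → onset /gw/, coda ∅.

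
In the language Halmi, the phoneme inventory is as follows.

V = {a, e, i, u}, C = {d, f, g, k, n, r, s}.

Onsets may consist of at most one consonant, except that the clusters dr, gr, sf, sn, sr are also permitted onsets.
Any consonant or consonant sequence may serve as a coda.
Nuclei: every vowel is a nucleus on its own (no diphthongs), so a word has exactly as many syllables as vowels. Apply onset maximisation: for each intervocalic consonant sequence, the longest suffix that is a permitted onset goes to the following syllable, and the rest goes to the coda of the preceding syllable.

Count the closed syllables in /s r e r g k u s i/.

The vowels are e, u, i — 3 nuclei, so 3 syllables.
σ1/σ2 boundary: /rgk/ — longest licit onset from the right is /k/, leaving /rg/ as coda.
σ2/σ3 boundary: just /s/ — single C goes to the following onset.
Putting it together: srerg.ku.si.
Classifying each syllable: /srerg/ (closed), /ku/ (open), /si/ (open).
Closed syllables: 1.

1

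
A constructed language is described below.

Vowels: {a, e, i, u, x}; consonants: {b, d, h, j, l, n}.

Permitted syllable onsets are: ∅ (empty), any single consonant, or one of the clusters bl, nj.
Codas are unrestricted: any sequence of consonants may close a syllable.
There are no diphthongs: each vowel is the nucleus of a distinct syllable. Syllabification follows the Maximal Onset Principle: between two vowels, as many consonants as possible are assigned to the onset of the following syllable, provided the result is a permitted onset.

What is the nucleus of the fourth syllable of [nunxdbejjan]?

Nuclei (vowels): u, x, e, a → 4 syllables.
The fourth nucleus (vowel 4 from the left) is /a/.

a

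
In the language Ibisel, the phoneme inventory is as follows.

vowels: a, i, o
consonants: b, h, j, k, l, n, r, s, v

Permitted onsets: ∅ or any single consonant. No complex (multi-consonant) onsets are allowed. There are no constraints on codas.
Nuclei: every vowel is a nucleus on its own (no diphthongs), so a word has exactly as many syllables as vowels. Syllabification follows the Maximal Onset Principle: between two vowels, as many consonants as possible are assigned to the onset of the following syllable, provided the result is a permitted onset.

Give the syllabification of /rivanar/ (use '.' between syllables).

The vowels are i, a, a — 3 nuclei, so 3 syllables.
/i…a/ gap (V1→V2): just /v/ — single C goes to the following onset.
/a…a/ gap (V2→V3): /n/ → onset of the next syllable (single consonants are always licit onsets).

ri.va.nar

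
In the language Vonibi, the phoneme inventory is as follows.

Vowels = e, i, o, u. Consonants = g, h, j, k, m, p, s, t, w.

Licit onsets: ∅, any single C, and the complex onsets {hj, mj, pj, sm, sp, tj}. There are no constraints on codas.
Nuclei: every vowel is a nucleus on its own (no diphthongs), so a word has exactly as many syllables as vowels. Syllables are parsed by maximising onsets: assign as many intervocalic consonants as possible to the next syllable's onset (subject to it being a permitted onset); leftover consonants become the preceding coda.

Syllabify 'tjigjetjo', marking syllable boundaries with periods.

tjig.je.tjo

Nuclei (vowels): i, e, o → 3 syllables.
σ1/σ2 boundary: /gj/ splits as /g/ + /j/ (/j/ is the longest suffix that is a licit onset).
σ2/σ3 boundary: /tj/ is a licit onset in full, so it all attaches to the next syllable.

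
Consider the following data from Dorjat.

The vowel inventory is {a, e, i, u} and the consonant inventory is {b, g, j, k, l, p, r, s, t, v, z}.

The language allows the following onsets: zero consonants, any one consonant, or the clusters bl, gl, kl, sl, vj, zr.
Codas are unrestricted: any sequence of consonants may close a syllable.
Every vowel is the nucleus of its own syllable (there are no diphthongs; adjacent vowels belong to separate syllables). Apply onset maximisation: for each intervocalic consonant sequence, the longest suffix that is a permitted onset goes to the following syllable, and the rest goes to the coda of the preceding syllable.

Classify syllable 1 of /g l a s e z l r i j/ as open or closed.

Vowels present: a, e, i; each is a nucleus, giving 3 syllables.
σ1/σ2 boundary: /s/ → onset of the next syllable (single consonants are always licit onsets).
σ2/σ3 boundary: /zlr/; trying suffixes from longest down, /r/ is the first permitted one, so coda /zl/ | onset /r/.
So the parse is gla.sezl.rij.
Syllable 1 is /gla/; it ends in its nucleus with no coda, so it is open.

open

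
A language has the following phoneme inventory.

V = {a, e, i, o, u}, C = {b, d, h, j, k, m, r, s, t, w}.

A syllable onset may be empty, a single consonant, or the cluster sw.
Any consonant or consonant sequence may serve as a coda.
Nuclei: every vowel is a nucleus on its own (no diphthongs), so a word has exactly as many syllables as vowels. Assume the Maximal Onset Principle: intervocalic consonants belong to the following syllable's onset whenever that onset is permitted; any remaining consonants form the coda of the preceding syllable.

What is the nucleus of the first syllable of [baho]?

a

Vowels present: a, o; each is a nucleus, giving 2 syllables.
The first nucleus (vowel 1 from the left) is /a/.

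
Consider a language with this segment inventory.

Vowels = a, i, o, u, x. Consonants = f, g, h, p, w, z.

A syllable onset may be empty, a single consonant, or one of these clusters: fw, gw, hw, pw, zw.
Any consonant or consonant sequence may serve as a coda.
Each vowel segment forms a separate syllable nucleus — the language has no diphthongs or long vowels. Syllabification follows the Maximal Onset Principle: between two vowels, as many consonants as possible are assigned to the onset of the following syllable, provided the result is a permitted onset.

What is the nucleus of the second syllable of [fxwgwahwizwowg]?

The vowels are x, a, i, o — 4 nuclei, so 4 syllables.
The second nucleus (vowel 2 from the left) is /a/.

a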